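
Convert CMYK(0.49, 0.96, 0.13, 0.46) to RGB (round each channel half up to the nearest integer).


R = 255 × (1-C) × (1-K) = 255 × 0.51 × 0.54 = 70.227 → 70
G = 255 × (1-M) × (1-K) = 255 × 0.04 × 0.54 = 5.508 → 6
B = 255 × (1-Y) × (1-K) = 255 × 0.87 × 0.54 = 119.799 → 120
= RGB(70, 6, 120)


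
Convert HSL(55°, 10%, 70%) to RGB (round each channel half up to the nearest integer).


H=55°, S=0.10, L=0.70
C = (1-|2L-1|)×S = (1-|0.40|)×0.10 = 0.06
H' = H/60 = 55/60 ≈ 0.9167; X = C×(1-|H' mod 2 - 1|) = 0.055
m = L - C/2 = 0.70 - 0.03 = 0.67
Sector ⌊H'⌋ = 0 → (R',G',B') = (0.06, 0.055, 0.0)
RGB = ((R'+m)×255, (G'+m)×255, (B'+m)×255) = (186.15, 184.875, 170.85)
Round half up → RGB(186, 185, 171)


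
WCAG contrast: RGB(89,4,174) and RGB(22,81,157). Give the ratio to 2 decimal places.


Linearize each sRGB channel c=v/255: c/12.92 if c ≤ 0.04045 else ((c+0.055)/1.055)^2.4
L = 0.2126×R_lin + 0.7152×G_lin + 0.0722×B_lin
Color 1 (89,4,174):
  R=89: 89/255≈0.3490 > 0.04045 → ((0.3490+0.055)/1.055)^2.4 ≈ 0.09990
  G=4: 4/255≈0.0157 ≤ 0.04045 → 0.0157/12.92 ≈ 0.00121
  B=174: 174/255≈0.6824 > 0.04045 → ((0.6824+0.055)/1.055)^2.4 ≈ 0.42327
  L1 = 0.2126×0.09990 + 0.7152×0.00121 + 0.0722×0.42327 ≈ 0.05267
Color 2 (22,81,157):
  R=22: 22/255≈0.0863 > 0.04045 → ((0.0863+0.055)/1.055)^2.4 ≈ 0.00802
  G=81: 81/255≈0.3176 > 0.04045 → ((0.3176+0.055)/1.055)^2.4 ≈ 0.08228
  B=157: 157/255≈0.6157 > 0.04045 → ((0.6157+0.055)/1.055)^2.4 ≈ 0.33716
  L2 = 0.2126×0.00802 + 0.7152×0.08228 + 0.0722×0.33716 ≈ 0.08490
Lighter = 0.08490, Darker = 0.05267
Ratio = (L_lighter + 0.05) / (L_darker + 0.05)
Ratio = (0.08490 + 0.05) / (0.05267 + 0.05) = 0.13490 / 0.10267 ≈ 1.3139
Ratio ≈ 1.31:1


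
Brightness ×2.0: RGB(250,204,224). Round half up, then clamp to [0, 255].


Multiply each channel by 2.0, round half up, clamp to [0, 255]
R: 250×2.0 = 500 → clamp → 255
G: 204×2.0 = 408 → clamp → 255
B: 224×2.0 = 448 → clamp → 255
= RGB(255, 255, 255)


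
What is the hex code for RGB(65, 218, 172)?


R = 65 → 41 (hex)
G = 218 → DA (hex)
B = 172 → AC (hex)
Hex = #41DAAC


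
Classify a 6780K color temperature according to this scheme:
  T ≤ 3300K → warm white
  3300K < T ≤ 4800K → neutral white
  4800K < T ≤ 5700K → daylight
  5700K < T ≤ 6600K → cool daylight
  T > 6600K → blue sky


Temperature: 6780K
6780K > 6600K → blue sky
Classification: blue sky


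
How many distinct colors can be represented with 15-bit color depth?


Colors = 2^bits = 2^15
= 32,768 colors


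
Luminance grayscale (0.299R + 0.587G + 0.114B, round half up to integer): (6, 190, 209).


Gray = 0.299×R + 0.587×G + 0.114×B
Gray = 0.299×6 + 0.587×190 + 0.114×209
Gray = 1.794 + 111.530 + 23.826
Gray = 137.150 → round half up → 137
Gray = 137


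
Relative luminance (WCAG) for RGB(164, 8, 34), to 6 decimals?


Linearize each channel (sRGB transfer function): c = v/255; c_lin = c/12.92 if c ≤ 0.04045, else ((c+0.055)/1.055)^2.4
  R: 164/255 ≈ 0.643137 > 0.04045 → ((0.643137+0.055)/1.055)^2.4 ≈ 0.371238
  G: 8/255 ≈ 0.031373 ≤ 0.04045 → 0.031373/12.92 ≈ 0.002428
  B: 34/255 ≈ 0.133333 > 0.04045 → ((0.133333+0.055)/1.055)^2.4 ≈ 0.015996
R_lin = 0.371238, G_lin = 0.002428, B_lin = 0.015996
L = 0.2126×R + 0.7152×G + 0.0722×B
L = 0.2126×0.371238 + 0.7152×0.002428 + 0.0722×0.015996
L ≈ 0.081817


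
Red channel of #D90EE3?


Color: #D90EE3
R = D9 = 217
G = 0E = 14
B = E3 = 227
Red = 217


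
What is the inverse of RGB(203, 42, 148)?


Invert: (255-R, 255-G, 255-B)
R: 255-203 = 52
G: 255-42 = 213
B: 255-148 = 107
= RGB(52, 213, 107)


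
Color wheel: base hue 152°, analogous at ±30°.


Base hue: 152°
Left analog: (152 - 30) mod 360 = 122°
Right analog: (152 + 30) mod 360 = 182°
Analogous hues = 122° and 182°


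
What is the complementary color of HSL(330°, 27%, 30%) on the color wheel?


Complement = opposite side of color wheel = hue + 180°
H' = (330 + 180) mod 360 = 150°
S and L unchanged.
= HSL(150°, 27%, 30%)


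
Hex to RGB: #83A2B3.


83 → 131 (R)
A2 → 162 (G)
B3 → 179 (B)
= RGB(131, 162, 179)


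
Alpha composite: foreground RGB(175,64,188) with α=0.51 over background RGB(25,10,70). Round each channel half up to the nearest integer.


C = α×F + (1-α)×B, with 1-α = 0.49
R: 0.51×175 + 0.49×25 = 89.25 + 12.25 = 101.50 → 102
G: 0.51×64 + 0.49×10 = 32.64 + 4.90 = 37.54 → 38
B: 0.51×188 + 0.49×70 = 95.88 + 34.30 = 130.18 → 130
= RGB(102, 38, 130)


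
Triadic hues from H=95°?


Triadic: equally spaced at 120° intervals
H1 = 95°
H2 = (95 + 120) mod 360 = 215°
H3 = (95 + 240) mod 360 = 335°
Triadic = 95°, 215°, 335°


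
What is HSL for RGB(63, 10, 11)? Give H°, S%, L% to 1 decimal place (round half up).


Normalize: R'=63/255≈0.2471, G'=10/255≈0.0392, B'=11/255≈0.0431
Max=63/255, Min=10/255, Δ=Max-Min=53/255
L = (Max+Min)/2 = (63+10)/510 = 73/510 = 0.14313… → L = 14.3%
L ≤ 0.5 → S = Δ/(Max+Min) = 53/(63+10) = 53/73 = 0.72602… → S = 72.6%
(the 1/255 factors cancel in S and H, so raw channel differences can be used)
Max is R' → H = 60 × (((G-B)/Δ) mod 6) = 60 × (((10-11)/53) mod 6)
  (-1)/53 = -0.0188…; negative, so add 6 → 5.9811…
  H = 60 × 5.9811… = 358.867…° → H = 358.9°
= HSL(358.9°, 72.6%, 14.3%)


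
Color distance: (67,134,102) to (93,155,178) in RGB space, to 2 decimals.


d = √[(R₁-R₂)² + (G₁-G₂)² + (B₁-B₂)²]
d = √[(67-93)² + (134-155)² + (102-178)²]
d = √[676 + 441 + 5776]
d = √6893
d ≈ 83.02


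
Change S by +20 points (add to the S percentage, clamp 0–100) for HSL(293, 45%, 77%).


Original S = 45%
Adjustment = +20 percentage points
New S = 45 + (20) = 65
Clamp to [0, 100] → 65
= HSL(293°, 65%, 77%)


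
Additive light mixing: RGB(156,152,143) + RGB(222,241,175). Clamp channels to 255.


Additive: each channel = min(255, C₁+C₂)
R: 156+222 = 378 → 255
G: 152+241 = 393 → 255
B: 143+175 = 318 → 255
= RGB(255, 255, 255)


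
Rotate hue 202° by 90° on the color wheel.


New hue = (H + rotation) mod 360
New hue = (202 + 90) mod 360
= 292 mod 360
= 292°


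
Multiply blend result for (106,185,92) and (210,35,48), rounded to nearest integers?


Multiply: C = A×B/255, rounded to nearest integer
R: 106×210/255 = 22260/255 ≈ 87.294 → 87
G: 185×35/255 = 6475/255 ≈ 25.392 → 25
B: 92×48/255 = 4416/255 ≈ 17.318 → 17
= RGB(87, 25, 17)


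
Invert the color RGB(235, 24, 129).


Invert: (255-R, 255-G, 255-B)
R: 255-235 = 20
G: 255-24 = 231
B: 255-129 = 126
= RGB(20, 231, 126)


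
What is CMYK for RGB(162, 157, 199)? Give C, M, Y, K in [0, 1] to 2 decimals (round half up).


R'=162/255≈0.6353, G'=157/255≈0.6157, B'=199/255≈0.7804
K = 1 - max(R',G',B') = 1 - 199/255 = 56/255 = 0.21960… → 0.22
(1-R'-K)/(1-K) simplifies to (max-R)/max with max = 199:
C = (199-162)/199 = 37/199 = 0.18592… → 0.19
M = (199-157)/199 = 42/199 = 0.21105… → 0.21
Y = (199-199)/199 = 0/199 = 0 → 0.00
= CMYK(0.19, 0.21, 0.00, 0.22)


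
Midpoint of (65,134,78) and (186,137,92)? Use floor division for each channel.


Midpoint: each channel = ⌊(C₁+C₂)/2⌋
R: ⌊(65+186)/2⌋ = 125
G: ⌊(134+137)/2⌋ = 135
B: ⌊(78+92)/2⌋ = 85
= RGB(125, 135, 85)


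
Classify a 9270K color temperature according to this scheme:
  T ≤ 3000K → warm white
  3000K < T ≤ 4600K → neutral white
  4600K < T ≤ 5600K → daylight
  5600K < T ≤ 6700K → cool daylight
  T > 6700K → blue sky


Temperature: 9270K
9270K > 6700K → blue sky
Classification: blue sky


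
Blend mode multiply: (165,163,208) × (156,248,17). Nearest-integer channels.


Multiply: C = A×B/255, rounded to nearest integer
R: 165×156/255 = 25740/255 ≈ 100.941 → 101
G: 163×248/255 = 40424/255 ≈ 158.525 → 159
B: 208×17/255 = 3536/255 ≈ 13.867 → 14
= RGB(101, 159, 14)


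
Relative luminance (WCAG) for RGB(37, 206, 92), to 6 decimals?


Linearize each channel (sRGB transfer function): c = v/255; c_lin = c/12.92 if c ≤ 0.04045, else ((c+0.055)/1.055)^2.4
  R: 37/255 ≈ 0.145098 > 0.04045 → ((0.145098+0.055)/1.055)^2.4 ≈ 0.018500
  G: 206/255 ≈ 0.807843 > 0.04045 → ((0.807843+0.055)/1.055)^2.4 ≈ 0.617207
  B: 92/255 ≈ 0.360784 > 0.04045 → ((0.360784+0.055)/1.055)^2.4 ≈ 0.107023
R_lin = 0.018500, G_lin = 0.617207, B_lin = 0.107023
L = 0.2126×R + 0.7152×G + 0.0722×B
L = 0.2126×0.018500 + 0.7152×0.617207 + 0.0722×0.107023
L ≈ 0.453086


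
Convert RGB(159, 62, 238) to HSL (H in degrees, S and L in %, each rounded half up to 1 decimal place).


Normalize: R'=159/255≈0.6235, G'=62/255≈0.2431, B'=238/255≈0.9333
Max=238/255, Min=62/255, Δ=Max-Min=176/255
L = (Max+Min)/2 = (238+62)/510 = 300/510 = 0.58823… → L = 58.8%
L > 0.5 → S = Δ/(2-Max-Min) = 176/(510-238-62) = 176/210 = 0.83809… → S = 83.8%
(the 1/255 factors cancel in S and H, so raw channel differences can be used)
Max is B' → H = 60 × ((R-G)/Δ + 4) = 60 × ((159-62)/176 + 4)
  97/176 + 4 = 0.5511… + 4 = 4.5511…
  H = 60 × 4.5511… = 273.068…° → H = 273.1°
= HSL(273.1°, 83.8%, 58.8%)


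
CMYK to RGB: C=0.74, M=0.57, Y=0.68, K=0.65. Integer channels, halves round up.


R = 255 × (1-C) × (1-K) = 255 × 0.26 × 0.35 = 23.205 → 23
G = 255 × (1-M) × (1-K) = 255 × 0.43 × 0.35 = 38.3775 → 38
B = 255 × (1-Y) × (1-K) = 255 × 0.32 × 0.35 = 28.56 → 29
= RGB(23, 38, 29)


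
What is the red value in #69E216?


Color: #69E216
R = 69 = 105
G = E2 = 226
B = 16 = 22
Red = 105


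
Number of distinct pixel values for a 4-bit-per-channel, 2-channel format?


Total bits = 4 bits/channel × 2 channels = 8 bits
Distinct pixel values = 2^8
= 256 pixel values


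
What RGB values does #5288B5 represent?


52 → 82 (R)
88 → 136 (G)
B5 → 181 (B)
= RGB(82, 136, 181)


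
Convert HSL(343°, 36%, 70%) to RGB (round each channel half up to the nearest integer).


H=343°, S=0.36, L=0.70
C = (1-|2L-1|)×S = (1-|0.40|)×0.36 = 0.216
H' = H/60 = 343/60 ≈ 5.7167; X = C×(1-|H' mod 2 - 1|) = 0.0612
m = L - C/2 = 0.70 - 0.108 = 0.592
Sector ⌊H'⌋ = 5 → (R',G',B') = (0.216, 0.0, 0.0612)
RGB = ((R'+m)×255, (G'+m)×255, (B'+m)×255) = (206.04, 150.96, 166.566)
Round half up → RGB(206, 151, 167)


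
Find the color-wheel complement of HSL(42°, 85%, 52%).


Complement = opposite side of color wheel = hue + 180°
H' = (42 + 180) mod 360 = 222°
S and L unchanged.
= HSL(222°, 85%, 52%)


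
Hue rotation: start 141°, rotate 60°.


New hue = (H + rotation) mod 360
New hue = (141 + 60) mod 360
= 201 mod 360
= 201°


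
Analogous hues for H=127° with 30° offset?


Base hue: 127°
Left analog: (127 - 30) mod 360 = 97°
Right analog: (127 + 30) mod 360 = 157°
Analogous hues = 97° and 157°


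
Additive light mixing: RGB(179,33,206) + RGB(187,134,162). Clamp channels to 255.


Additive: each channel = min(255, C₁+C₂)
R: 179+187 = 366 → 255
G: 33+134 = 167 → 167
B: 206+162 = 368 → 255
= RGB(255, 167, 255)


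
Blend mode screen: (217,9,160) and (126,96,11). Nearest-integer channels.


Screen: C = 255 - (255-A)×(255-B)/255, rounded to nearest integer
R: 255 - (255-217)×(255-126)/255 = 255 - 4902/255 ≈ 255 - 19.224 = 235.776 → 236
G: 255 - (255-9)×(255-96)/255 = 255 - 39114/255 ≈ 255 - 153.388 = 101.612 → 102
B: 255 - (255-160)×(255-11)/255 = 255 - 23180/255 ≈ 255 - 90.902 = 164.098 → 164
= RGB(236, 102, 164)


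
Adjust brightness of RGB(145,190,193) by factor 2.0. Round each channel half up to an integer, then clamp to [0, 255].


Multiply each channel by 2.0, round half up, clamp to [0, 255]
R: 145×2.0 = 290 → clamp → 255
G: 190×2.0 = 380 → clamp → 255
B: 193×2.0 = 386 → clamp → 255
= RGB(255, 255, 255)


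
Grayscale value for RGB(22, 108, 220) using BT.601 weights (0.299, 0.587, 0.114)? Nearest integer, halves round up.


Gray = 0.299×R + 0.587×G + 0.114×B
Gray = 0.299×22 + 0.587×108 + 0.114×220
Gray = 6.578 + 63.396 + 25.080
Gray = 95.054 → round half up → 95
Gray = 95


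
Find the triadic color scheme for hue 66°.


Triadic: equally spaced at 120° intervals
H1 = 66°
H2 = (66 + 120) mod 360 = 186°
H3 = (66 + 240) mod 360 = 306°
Triadic = 66°, 186°, 306°


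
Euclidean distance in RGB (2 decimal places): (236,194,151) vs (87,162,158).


d = √[(R₁-R₂)² + (G₁-G₂)² + (B₁-B₂)²]
d = √[(236-87)² + (194-162)² + (151-158)²]
d = √[22201 + 1024 + 49]
d = √23274
d ≈ 152.56


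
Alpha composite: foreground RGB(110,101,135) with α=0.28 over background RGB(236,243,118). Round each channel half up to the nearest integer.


C = α×F + (1-α)×B, with 1-α = 0.72
R: 0.28×110 + 0.72×236 = 30.80 + 169.92 = 200.72 → 201
G: 0.28×101 + 0.72×243 = 28.28 + 174.96 = 203.24 → 203
B: 0.28×135 + 0.72×118 = 37.80 + 84.96 = 122.76 → 123
= RGB(201, 203, 123)


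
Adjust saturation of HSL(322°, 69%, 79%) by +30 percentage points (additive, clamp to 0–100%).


Original S = 69%
Adjustment = +30 percentage points
New S = 69 + (30) = 99
Clamp to [0, 100] → 99
= HSL(322°, 99%, 79%)


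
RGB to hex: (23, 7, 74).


R = 23 → 17 (hex)
G = 7 → 07 (hex)
B = 74 → 4A (hex)
Hex = #17074A


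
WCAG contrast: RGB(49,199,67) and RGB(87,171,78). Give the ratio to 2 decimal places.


Linearize each sRGB channel c=v/255: c/12.92 if c ≤ 0.04045 else ((c+0.055)/1.055)^2.4
L = 0.2126×R_lin + 0.7152×G_lin + 0.0722×B_lin
Color 1 (49,199,67):
  R=49: 49/255≈0.1922 > 0.04045 → ((0.1922+0.055)/1.055)^2.4 ≈ 0.03071
  G=199: 199/255≈0.7804 > 0.04045 → ((0.7804+0.055)/1.055)^2.4 ≈ 0.57112
  B=67: 67/255≈0.2627 > 0.04045 → ((0.2627+0.055)/1.055)^2.4 ≈ 0.05613
  L1 = 0.2126×0.03071 + 0.7152×0.57112 + 0.0722×0.05613 ≈ 0.41905
Color 2 (87,171,78):
  R=87: 87/255≈0.3412 > 0.04045 → ((0.3412+0.055)/1.055)^2.4 ≈ 0.09531
  G=171: 171/255≈0.6706 > 0.04045 → ((0.6706+0.055)/1.055)^2.4 ≈ 0.40724
  B=78: 78/255≈0.3059 > 0.04045 → ((0.3059+0.055)/1.055)^2.4 ≈ 0.07619
  L2 = 0.2126×0.09531 + 0.7152×0.40724 + 0.0722×0.07619 ≈ 0.31702
Lighter = 0.41905, Darker = 0.31702
Ratio = (L_lighter + 0.05) / (L_darker + 0.05)
Ratio = (0.41905 + 0.05) / (0.31702 + 0.05) = 0.46905 / 0.36702 ≈ 1.2780
Ratio ≈ 1.28:1


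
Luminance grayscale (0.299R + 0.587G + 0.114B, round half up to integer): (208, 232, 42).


Gray = 0.299×R + 0.587×G + 0.114×B
Gray = 0.299×208 + 0.587×232 + 0.114×42
Gray = 62.192 + 136.184 + 4.788
Gray = 203.164 → round half up → 203
Gray = 203


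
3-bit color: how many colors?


Colors = 2^bits = 2^3
= 8 colors


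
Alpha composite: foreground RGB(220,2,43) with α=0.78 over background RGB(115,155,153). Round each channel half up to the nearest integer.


C = α×F + (1-α)×B, with 1-α = 0.22
R: 0.78×220 + 0.22×115 = 171.60 + 25.30 = 196.90 → 197
G: 0.78×2 + 0.22×155 = 1.56 + 34.10 = 35.66 → 36
B: 0.78×43 + 0.22×153 = 33.54 + 33.66 = 67.20 → 67
= RGB(197, 36, 67)


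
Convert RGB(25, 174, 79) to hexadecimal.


R = 25 → 19 (hex)
G = 174 → AE (hex)
B = 79 → 4F (hex)
Hex = #19AE4F


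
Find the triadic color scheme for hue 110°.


Triadic: equally spaced at 120° intervals
H1 = 110°
H2 = (110 + 120) mod 360 = 230°
H3 = (110 + 240) mod 360 = 350°
Triadic = 110°, 230°, 350°


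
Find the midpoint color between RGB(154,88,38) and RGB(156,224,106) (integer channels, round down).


Midpoint: each channel = ⌊(C₁+C₂)/2⌋
R: ⌊(154+156)/2⌋ = 155
G: ⌊(88+224)/2⌋ = 156
B: ⌊(38+106)/2⌋ = 72
= RGB(155, 156, 72)


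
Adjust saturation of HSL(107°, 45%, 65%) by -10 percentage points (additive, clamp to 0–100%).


Original S = 45%
Adjustment = -10 percentage points
New S = 45 + (-10) = 35
Clamp to [0, 100] → 35
= HSL(107°, 35%, 65%)


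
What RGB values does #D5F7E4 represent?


D5 → 213 (R)
F7 → 247 (G)
E4 → 228 (B)
= RGB(213, 247, 228)


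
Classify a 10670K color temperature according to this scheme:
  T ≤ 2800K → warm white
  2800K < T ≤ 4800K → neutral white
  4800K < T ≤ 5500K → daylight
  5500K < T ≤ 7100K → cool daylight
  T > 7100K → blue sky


Temperature: 10670K
10670K > 7100K → blue sky
Classification: blue sky


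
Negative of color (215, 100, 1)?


Invert: (255-R, 255-G, 255-B)
R: 255-215 = 40
G: 255-100 = 155
B: 255-1 = 254
= RGB(40, 155, 254)


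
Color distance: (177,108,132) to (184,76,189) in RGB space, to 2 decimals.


d = √[(R₁-R₂)² + (G₁-G₂)² + (B₁-B₂)²]
d = √[(177-184)² + (108-76)² + (132-189)²]
d = √[49 + 1024 + 3249]
d = √4322
d ≈ 65.74


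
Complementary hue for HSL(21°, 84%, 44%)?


Complement = opposite side of color wheel = hue + 180°
H' = (21 + 180) mod 360 = 201°
S and L unchanged.
= HSL(201°, 84%, 44%)


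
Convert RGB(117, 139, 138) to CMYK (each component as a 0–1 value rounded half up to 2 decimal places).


R'=117/255≈0.4588, G'=139/255≈0.5451, B'=138/255≈0.5412
K = 1 - max(R',G',B') = 1 - 139/255 = 116/255 = 0.45490… → 0.45
(1-R'-K)/(1-K) simplifies to (max-R)/max with max = 139:
C = (139-117)/139 = 22/139 = 0.15827… → 0.16
M = (139-139)/139 = 0/139 = 0 → 0.00
Y = (139-138)/139 = 1/139 = 0.00719… → 0.01
= CMYK(0.16, 0.00, 0.01, 0.45)


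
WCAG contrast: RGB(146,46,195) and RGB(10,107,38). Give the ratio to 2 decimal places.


Linearize each sRGB channel c=v/255: c/12.92 if c ≤ 0.04045 else ((c+0.055)/1.055)^2.4
L = 0.2126×R_lin + 0.7152×G_lin + 0.0722×B_lin
Color 1 (146,46,195):
  R=146: 146/255≈0.5725 > 0.04045 → ((0.5725+0.055)/1.055)^2.4 ≈ 0.28744
  G=46: 46/255≈0.1804 > 0.04045 → ((0.1804+0.055)/1.055)^2.4 ≈ 0.02732
  B=195: 195/255≈0.7647 > 0.04045 → ((0.7647+0.055)/1.055)^2.4 ≈ 0.54572
  L1 = 0.2126×0.28744 + 0.7152×0.02732 + 0.0722×0.54572 ≈ 0.12005
Color 2 (10,107,38):
  R=10: 10/255≈0.0392 ≤ 0.04045 → 0.0392/12.92 ≈ 0.00304
  G=107: 107/255≈0.4196 > 0.04045 → ((0.4196+0.055)/1.055)^2.4 ≈ 0.14703
  B=38: 38/255≈0.1490 > 0.04045 → ((0.1490+0.055)/1.055)^2.4 ≈ 0.01938
  L2 = 0.2126×0.00304 + 0.7152×0.14703 + 0.0722×0.01938 ≈ 0.10720
Lighter = 0.12005, Darker = 0.10720
Ratio = (L_lighter + 0.05) / (L_darker + 0.05)
Ratio = (0.12005 + 0.05) / (0.10720 + 0.05) = 0.17005 / 0.15720 ≈ 1.0818
Ratio ≈ 1.08:1


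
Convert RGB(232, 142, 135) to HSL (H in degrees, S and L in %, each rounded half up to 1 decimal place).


Normalize: R'=232/255≈0.9098, G'=142/255≈0.5569, B'=135/255≈0.5294
Max=232/255, Min=135/255, Δ=Max-Min=97/255
L = (Max+Min)/2 = (232+135)/510 = 367/510 = 0.71960… → L = 72.0%
L > 0.5 → S = Δ/(2-Max-Min) = 97/(510-232-135) = 97/143 = 0.67832… → S = 67.8%
(the 1/255 factors cancel in S and H, so raw channel differences can be used)
Max is R' → H = 60 × (((G-B)/Δ) mod 6) = 60 × (((142-135)/97) mod 6)
  7/97 = 0.0721…
  H = 60 × 0.0721… = 4.329…° → H = 4.3°
= HSL(4.3°, 67.8%, 72.0%)


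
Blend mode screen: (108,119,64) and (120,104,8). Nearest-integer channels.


Screen: C = 255 - (255-A)×(255-B)/255, rounded to nearest integer
R: 255 - (255-108)×(255-120)/255 = 255 - 19845/255 ≈ 255 - 77.824 = 177.176 → 177
G: 255 - (255-119)×(255-104)/255 = 255 - 20536/255 ≈ 255 - 80.533 = 174.467 → 174
B: 255 - (255-64)×(255-8)/255 = 255 - 47177/255 ≈ 255 - 185.008 = 69.992 → 70
= RGB(177, 174, 70)


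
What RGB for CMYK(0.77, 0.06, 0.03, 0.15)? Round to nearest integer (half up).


R = 255 × (1-C) × (1-K) = 255 × 0.23 × 0.85 = 49.8525 → 50
G = 255 × (1-M) × (1-K) = 255 × 0.94 × 0.85 = 203.745 → 204
B = 255 × (1-Y) × (1-K) = 255 × 0.97 × 0.85 = 210.2475 → 210
= RGB(50, 204, 210)


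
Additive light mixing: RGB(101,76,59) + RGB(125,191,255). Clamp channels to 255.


Additive: each channel = min(255, C₁+C₂)
R: 101+125 = 226 → 226
G: 76+191 = 267 → 255
B: 59+255 = 314 → 255
= RGB(226, 255, 255)


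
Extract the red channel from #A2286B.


Color: #A2286B
R = A2 = 162
G = 28 = 40
B = 6B = 107
Red = 162


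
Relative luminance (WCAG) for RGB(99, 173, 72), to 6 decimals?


Linearize each channel (sRGB transfer function): c = v/255; c_lin = c/12.92 if c ≤ 0.04045, else ((c+0.055)/1.055)^2.4
  R: 99/255 ≈ 0.388235 > 0.04045 → ((0.388235+0.055)/1.055)^2.4 ≈ 0.124772
  G: 173/255 ≈ 0.678431 > 0.04045 → ((0.678431+0.055)/1.055)^2.4 ≈ 0.417885
  B: 72/255 ≈ 0.282353 > 0.04045 → ((0.282353+0.055)/1.055)^2.4 ≈ 0.064803
R_lin = 0.124772, G_lin = 0.417885, B_lin = 0.064803
L = 0.2126×R + 0.7152×G + 0.0722×B
L = 0.2126×0.124772 + 0.7152×0.417885 + 0.0722×0.064803
L ≈ 0.330077


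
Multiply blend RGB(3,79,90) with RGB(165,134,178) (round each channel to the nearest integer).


Multiply: C = A×B/255, rounded to nearest integer
R: 3×165/255 = 495/255 ≈ 1.941 → 2
G: 79×134/255 = 10586/255 ≈ 41.514 → 42
B: 90×178/255 = 16020/255 ≈ 62.824 → 63
= RGB(2, 42, 63)


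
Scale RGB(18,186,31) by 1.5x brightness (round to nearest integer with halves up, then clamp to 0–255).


Multiply each channel by 1.5, round half up, clamp to [0, 255]
R: 18×1.5 = 27
G: 186×1.5 = 279 → clamp → 255
B: 31×1.5 = 46.5 → round → 47
= RGB(27, 255, 47)


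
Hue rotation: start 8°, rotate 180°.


New hue = (H + rotation) mod 360
New hue = (8 + 180) mod 360
= 188 mod 360
= 188°


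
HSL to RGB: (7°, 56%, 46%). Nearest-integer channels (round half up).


H=7°, S=0.56, L=0.46
C = (1-|2L-1|)×S = (1-|-0.08|)×0.56 = 0.5152
H' = H/60 = 7/60 ≈ 0.1167; X = C×(1-|H' mod 2 - 1|) ≈ 0.0601
m = L - C/2 = 0.46 - 0.2576 = 0.2024
Sector ⌊H'⌋ = 0 → (R',G',B') = (0.5152, ≈0.0601, 0.0)
RGB = ((R'+m)×255, (G'+m)×255, (B'+m)×255) = (182.988, 66.9392, 51.612)
Round half up → RGB(183, 67, 52)


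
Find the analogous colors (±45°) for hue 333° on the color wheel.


Base hue: 333°
Left analog: (333 - 45) mod 360 = 288°
Right analog: (333 + 45) mod 360 = 18°
Analogous hues = 288° and 18°


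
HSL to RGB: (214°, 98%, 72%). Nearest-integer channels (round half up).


H=214°, S=0.98, L=0.72
C = (1-|2L-1|)×S = (1-|0.44|)×0.98 = 0.5488
H' = H/60 = 214/60 ≈ 3.5667; X = C×(1-|H' mod 2 - 1|) ≈ 0.2378
m = L - C/2 = 0.72 - 0.2744 = 0.4456
Sector ⌊H'⌋ = 3 → (R',G',B') = (0.0, ≈0.2378, 0.5488)
RGB = ((R'+m)×255, (G'+m)×255, (B'+m)×255) = (113.628, 174.2704, 253.572)
Round half up → RGB(114, 174, 254)


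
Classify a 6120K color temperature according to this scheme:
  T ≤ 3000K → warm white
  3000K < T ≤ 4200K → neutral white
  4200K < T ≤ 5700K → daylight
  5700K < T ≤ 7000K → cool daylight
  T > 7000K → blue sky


Temperature: 6120K
5700K < 6120K ≤ 7000K → cool daylight
Classification: cool daylight


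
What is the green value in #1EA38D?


Color: #1EA38D
R = 1E = 30
G = A3 = 163
B = 8D = 141
Green = 163


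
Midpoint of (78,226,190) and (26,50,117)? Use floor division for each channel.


Midpoint: each channel = ⌊(C₁+C₂)/2⌋
R: ⌊(78+26)/2⌋ = 52
G: ⌊(226+50)/2⌋ = 138
B: ⌊(190+117)/2⌋ = 153
= RGB(52, 138, 153)


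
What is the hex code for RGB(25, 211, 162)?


R = 25 → 19 (hex)
G = 211 → D3 (hex)
B = 162 → A2 (hex)
Hex = #19D3A2


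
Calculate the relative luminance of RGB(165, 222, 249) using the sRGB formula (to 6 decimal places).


Linearize each channel (sRGB transfer function): c = v/255; c_lin = c/12.92 if c ≤ 0.04045, else ((c+0.055)/1.055)^2.4
  R: 165/255 ≈ 0.647059 > 0.04045 → ((0.647059+0.055)/1.055)^2.4 ≈ 0.376262
  G: 222/255 ≈ 0.870588 > 0.04045 → ((0.870588+0.055)/1.055)^2.4 ≈ 0.730461
  B: 249/255 ≈ 0.976471 > 0.04045 → ((0.976471+0.055)/1.055)^2.4 ≈ 0.947307
R_lin = 0.376262, G_lin = 0.730461, B_lin = 0.947307
L = 0.2126×R + 0.7152×G + 0.0722×B
L = 0.2126×0.376262 + 0.7152×0.730461 + 0.0722×0.947307
L ≈ 0.670814


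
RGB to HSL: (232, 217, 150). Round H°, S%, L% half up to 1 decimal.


Normalize: R'=232/255≈0.9098, G'=217/255≈0.8510, B'=150/255≈0.5882
Max=232/255, Min=150/255, Δ=Max-Min=82/255
L = (Max+Min)/2 = (232+150)/510 = 382/510 = 0.74901… → L = 74.9%
L > 0.5 → S = Δ/(2-Max-Min) = 82/(510-232-150) = 82/128 = 0.64062… → S = 64.1%
(the 1/255 factors cancel in S and H, so raw channel differences can be used)
Max is R' → H = 60 × (((G-B)/Δ) mod 6) = 60 × (((217-150)/82) mod 6)
  67/82 = 0.8170…
  H = 60 × 0.8170… = 49.024…° → H = 49.0°
= HSL(49.0°, 64.1%, 74.9%)


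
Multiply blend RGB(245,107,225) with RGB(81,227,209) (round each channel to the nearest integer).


Multiply: C = A×B/255, rounded to nearest integer
R: 245×81/255 = 19845/255 ≈ 77.824 → 78
G: 107×227/255 = 24289/255 ≈ 95.251 → 95
B: 225×209/255 = 47025/255 ≈ 184.412 → 184
= RGB(78, 95, 184)


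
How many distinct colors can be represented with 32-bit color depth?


Colors = 2^bits = 2^32
= 4,294,967,296 colors


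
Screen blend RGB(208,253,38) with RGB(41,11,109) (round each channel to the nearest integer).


Screen: C = 255 - (255-A)×(255-B)/255, rounded to nearest integer
R: 255 - (255-208)×(255-41)/255 = 255 - 10058/255 ≈ 255 - 39.443 = 215.557 → 216
G: 255 - (255-253)×(255-11)/255 = 255 - 488/255 ≈ 255 - 1.914 = 253.086 → 253
B: 255 - (255-38)×(255-109)/255 = 255 - 31682/255 ≈ 255 - 124.243 = 130.757 → 131
= RGB(216, 253, 131)


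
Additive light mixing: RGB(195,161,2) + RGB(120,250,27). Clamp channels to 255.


Additive: each channel = min(255, C₁+C₂)
R: 195+120 = 315 → 255
G: 161+250 = 411 → 255
B: 2+27 = 29 → 29
= RGB(255, 255, 29)


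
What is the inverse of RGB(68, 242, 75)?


Invert: (255-R, 255-G, 255-B)
R: 255-68 = 187
G: 255-242 = 13
B: 255-75 = 180
= RGB(187, 13, 180)


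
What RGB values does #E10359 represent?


E1 → 225 (R)
03 → 3 (G)
59 → 89 (B)
= RGB(225, 3, 89)


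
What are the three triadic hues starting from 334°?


Triadic: equally spaced at 120° intervals
H1 = 334°
H2 = (334 + 120) mod 360 = 94°
H3 = (334 + 240) mod 360 = 214°
Triadic = 334°, 94°, 214°


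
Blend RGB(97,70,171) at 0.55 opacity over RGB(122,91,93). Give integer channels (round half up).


C = α×F + (1-α)×B, with 1-α = 0.45
R: 0.55×97 + 0.45×122 = 53.35 + 54.90 = 108.25 → 108
G: 0.55×70 + 0.45×91 = 38.50 + 40.95 = 79.45 → 79
B: 0.55×171 + 0.45×93 = 94.05 + 41.85 = 135.90 → 136
= RGB(108, 79, 136)


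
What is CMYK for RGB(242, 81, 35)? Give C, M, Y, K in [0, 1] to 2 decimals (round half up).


R'=242/255≈0.9490, G'=81/255≈0.3176, B'=35/255≈0.1373
K = 1 - max(R',G',B') = 1 - 242/255 = 13/255 = 0.05098… → 0.05
(1-R'-K)/(1-K) simplifies to (max-R)/max with max = 242:
C = (242-242)/242 = 0/242 = 0 → 0.00
M = (242-81)/242 = 161/242 = 0.66528… → 0.67
Y = (242-35)/242 = 207/242 = 0.85537… → 0.86
= CMYK(0.00, 0.67, 0.86, 0.05)


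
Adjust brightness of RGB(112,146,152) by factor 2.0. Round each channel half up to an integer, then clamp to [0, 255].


Multiply each channel by 2.0, round half up, clamp to [0, 255]
R: 112×2.0 = 224
G: 146×2.0 = 292 → clamp → 255
B: 152×2.0 = 304 → clamp → 255
= RGB(224, 255, 255)


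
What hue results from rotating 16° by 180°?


New hue = (H + rotation) mod 360
New hue = (16 + 180) mod 360
= 196 mod 360
= 196°


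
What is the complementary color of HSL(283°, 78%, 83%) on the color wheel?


Complement = opposite side of color wheel = hue + 180°
H' = (283 + 180) mod 360 = 103°
S and L unchanged.
= HSL(103°, 78%, 83%)


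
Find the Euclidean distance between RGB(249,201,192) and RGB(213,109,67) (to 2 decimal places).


d = √[(R₁-R₂)² + (G₁-G₂)² + (B₁-B₂)²]
d = √[(249-213)² + (201-109)² + (192-67)²]
d = √[1296 + 8464 + 15625]
d = √25385
d ≈ 159.33


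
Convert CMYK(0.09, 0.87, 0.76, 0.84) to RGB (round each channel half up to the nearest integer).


R = 255 × (1-C) × (1-K) = 255 × 0.91 × 0.16 = 37.128 → 37
G = 255 × (1-M) × (1-K) = 255 × 0.13 × 0.16 = 5.304 → 5
B = 255 × (1-Y) × (1-K) = 255 × 0.24 × 0.16 = 9.792 → 10
= RGB(37, 5, 10)


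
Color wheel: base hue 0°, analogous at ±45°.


Base hue: 0°
Left analog: (0 - 45) mod 360 = 315°
Right analog: (0 + 45) mod 360 = 45°
Analogous hues = 315° and 45°


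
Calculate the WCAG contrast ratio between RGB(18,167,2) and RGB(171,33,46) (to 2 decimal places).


Linearize each sRGB channel c=v/255: c/12.92 if c ≤ 0.04045 else ((c+0.055)/1.055)^2.4
L = 0.2126×R_lin + 0.7152×G_lin + 0.0722×B_lin
Color 1 (18,167,2):
  R=18: 18/255≈0.0706 > 0.04045 → ((0.0706+0.055)/1.055)^2.4 ≈ 0.00605
  G=167: 167/255≈0.6549 > 0.04045 → ((0.6549+0.055)/1.055)^2.4 ≈ 0.38643
  B=2: 2/255≈0.0078 ≤ 0.04045 → 0.0078/12.92 ≈ 0.00061
  L1 = 0.2126×0.00605 + 0.7152×0.38643 + 0.0722×0.00061 ≈ 0.27770
Color 2 (171,33,46):
  R=171: 171/255≈0.6706 > 0.04045 → ((0.6706+0.055)/1.055)^2.4 ≈ 0.40724
  G=33: 33/255≈0.1294 > 0.04045 → ((0.1294+0.055)/1.055)^2.4 ≈ 0.01521
  B=46: 46/255≈0.1804 > 0.04045 → ((0.1804+0.055)/1.055)^2.4 ≈ 0.02732
  L2 = 0.2126×0.40724 + 0.7152×0.01521 + 0.0722×0.02732 ≈ 0.09943
Lighter = 0.27770, Darker = 0.09943
Ratio = (L_lighter + 0.05) / (L_darker + 0.05)
Ratio = (0.27770 + 0.05) / (0.09943 + 0.05) = 0.32770 / 0.14943 ≈ 2.1930
Ratio ≈ 2.19:1


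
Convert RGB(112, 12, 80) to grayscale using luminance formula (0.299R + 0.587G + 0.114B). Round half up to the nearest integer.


Gray = 0.299×R + 0.587×G + 0.114×B
Gray = 0.299×112 + 0.587×12 + 0.114×80
Gray = 33.488 + 7.044 + 9.120
Gray = 49.652 → round half up → 50
Gray = 50


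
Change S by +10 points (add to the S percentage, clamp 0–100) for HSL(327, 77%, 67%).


Original S = 77%
Adjustment = +10 percentage points
New S = 77 + (10) = 87
Clamp to [0, 100] → 87
= HSL(327°, 87%, 67%)


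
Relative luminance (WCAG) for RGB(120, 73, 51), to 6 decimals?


Linearize each channel (sRGB transfer function): c = v/255; c_lin = c/12.92 if c ≤ 0.04045, else ((c+0.055)/1.055)^2.4
  R: 120/255 ≈ 0.470588 > 0.04045 → ((0.470588+0.055)/1.055)^2.4 ≈ 0.187821
  G: 73/255 ≈ 0.286275 > 0.04045 → ((0.286275+0.055)/1.055)^2.4 ≈ 0.066626
  B: 51/255 ≈ 0.200000 > 0.04045 → ((0.200000+0.055)/1.055)^2.4 ≈ 0.033105
R_lin = 0.187821, G_lin = 0.066626, B_lin = 0.033105
L = 0.2126×R + 0.7152×G + 0.0722×B
L = 0.2126×0.187821 + 0.7152×0.066626 + 0.0722×0.033105
L ≈ 0.089972


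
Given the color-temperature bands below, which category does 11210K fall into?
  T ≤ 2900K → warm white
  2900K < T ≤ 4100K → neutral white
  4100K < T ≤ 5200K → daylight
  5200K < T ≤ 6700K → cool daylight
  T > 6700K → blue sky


Temperature: 11210K
11210K > 6700K → blue sky
Classification: blue sky


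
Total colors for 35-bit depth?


Colors = 2^bits = 2^35
= 34,359,738,368 colors


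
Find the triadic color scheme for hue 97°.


Triadic: equally spaced at 120° intervals
H1 = 97°
H2 = (97 + 120) mod 360 = 217°
H3 = (97 + 240) mod 360 = 337°
Triadic = 97°, 217°, 337°


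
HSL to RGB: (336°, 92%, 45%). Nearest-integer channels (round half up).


H=336°, S=0.92, L=0.45
C = (1-|2L-1|)×S = (1-|-0.10|)×0.92 = 0.828
H' = H/60 = 336/60 ≈ 5.6000; X = C×(1-|H' mod 2 - 1|) = 0.3312
m = L - C/2 = 0.45 - 0.414 = 0.036
Sector ⌊H'⌋ = 5 → (R',G',B') = (0.828, 0.0, 0.3312)
RGB = ((R'+m)×255, (G'+m)×255, (B'+m)×255) = (220.32, 9.18, 93.636)
Round half up → RGB(220, 9, 94)


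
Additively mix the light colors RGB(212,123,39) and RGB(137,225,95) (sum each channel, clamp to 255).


Additive: each channel = min(255, C₁+C₂)
R: 212+137 = 349 → 255
G: 123+225 = 348 → 255
B: 39+95 = 134 → 134
= RGB(255, 255, 134)


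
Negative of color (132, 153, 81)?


Invert: (255-R, 255-G, 255-B)
R: 255-132 = 123
G: 255-153 = 102
B: 255-81 = 174
= RGB(123, 102, 174)


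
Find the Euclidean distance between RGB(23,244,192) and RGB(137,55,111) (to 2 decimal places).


d = √[(R₁-R₂)² + (G₁-G₂)² + (B₁-B₂)²]
d = √[(23-137)² + (244-55)² + (192-111)²]
d = √[12996 + 35721 + 6561]
d = √55278
d ≈ 235.11


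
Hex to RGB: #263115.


26 → 38 (R)
31 → 49 (G)
15 → 21 (B)
= RGB(38, 49, 21)


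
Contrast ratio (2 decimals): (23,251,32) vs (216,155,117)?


Linearize each sRGB channel c=v/255: c/12.92 if c ≤ 0.04045 else ((c+0.055)/1.055)^2.4
L = 0.2126×R_lin + 0.7152×G_lin + 0.0722×B_lin
Color 1 (23,251,32):
  R=23: 23/255≈0.0902 > 0.04045 → ((0.0902+0.055)/1.055)^2.4 ≈ 0.00857
  G=251: 251/255≈0.9843 > 0.04045 → ((0.9843+0.055)/1.055)^2.4 ≈ 0.96469
  B=32: 32/255≈0.1255 > 0.04045 → ((0.1255+0.055)/1.055)^2.4 ≈ 0.01444
  L1 = 0.2126×0.00857 + 0.7152×0.96469 + 0.0722×0.01444 ≈ 0.69281
Color 2 (216,155,117):
  R=216: 216/255≈0.8471 > 0.04045 → ((0.8471+0.055)/1.055)^2.4 ≈ 0.68669
  G=155: 155/255≈0.6078 > 0.04045 → ((0.6078+0.055)/1.055)^2.4 ≈ 0.32778
  B=117: 117/255≈0.4588 > 0.04045 → ((0.4588+0.055)/1.055)^2.4 ≈ 0.17789
  L2 = 0.2126×0.68669 + 0.7152×0.32778 + 0.0722×0.17789 ≈ 0.39326
Lighter = 0.69281, Darker = 0.39326
Ratio = (L_lighter + 0.05) / (L_darker + 0.05)
Ratio = (0.69281 + 0.05) / (0.39326 + 0.05) = 0.74281 / 0.44326 ≈ 1.6758
Ratio ≈ 1.68:1


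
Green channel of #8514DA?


Color: #8514DA
R = 85 = 133
G = 14 = 20
B = DA = 218
Green = 20


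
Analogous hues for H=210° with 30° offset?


Base hue: 210°
Left analog: (210 - 30) mod 360 = 180°
Right analog: (210 + 30) mod 360 = 240°
Analogous hues = 180° and 240°


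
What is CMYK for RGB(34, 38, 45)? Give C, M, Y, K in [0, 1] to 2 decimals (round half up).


R'=34/255≈0.1333, G'=38/255≈0.1490, B'=45/255≈0.1765
K = 1 - max(R',G',B') = 1 - 45/255 = 210/255 = 0.82352… → 0.82
(1-R'-K)/(1-K) simplifies to (max-R)/max with max = 45:
C = (45-34)/45 = 11/45 = 0.24444… → 0.24
M = (45-38)/45 = 7/45 = 0.15555… → 0.16
Y = (45-45)/45 = 0/45 = 0 → 0.00
= CMYK(0.24, 0.16, 0.00, 0.82)


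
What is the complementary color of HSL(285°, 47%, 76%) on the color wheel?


Complement = opposite side of color wheel = hue + 180°
H' = (285 + 180) mod 360 = 105°
S and L unchanged.
= HSL(105°, 47%, 76%)


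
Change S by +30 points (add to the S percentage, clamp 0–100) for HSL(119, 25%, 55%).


Original S = 25%
Adjustment = +30 percentage points
New S = 25 + (30) = 55
Clamp to [0, 100] → 55
= HSL(119°, 55%, 55%)


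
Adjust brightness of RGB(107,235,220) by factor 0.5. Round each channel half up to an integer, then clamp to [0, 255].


Multiply each channel by 0.5, round half up, clamp to [0, 255]
R: 107×0.5 = 53.5 → round → 54
G: 235×0.5 = 117.5 → round → 118
B: 220×0.5 = 110
= RGB(54, 118, 110)


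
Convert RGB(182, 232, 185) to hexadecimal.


R = 182 → B6 (hex)
G = 232 → E8 (hex)
B = 185 → B9 (hex)
Hex = #B6E8B9


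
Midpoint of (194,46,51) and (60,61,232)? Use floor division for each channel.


Midpoint: each channel = ⌊(C₁+C₂)/2⌋
R: ⌊(194+60)/2⌋ = 127
G: ⌊(46+61)/2⌋ = 53
B: ⌊(51+232)/2⌋ = 141
= RGB(127, 53, 141)


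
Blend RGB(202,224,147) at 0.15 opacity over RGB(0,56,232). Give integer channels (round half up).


C = α×F + (1-α)×B, with 1-α = 0.85
R: 0.15×202 + 0.85×0 = 30.30 + 0.00 = 30.30 → 30
G: 0.15×224 + 0.85×56 = 33.60 + 47.60 = 81.20 → 81
B: 0.15×147 + 0.85×232 = 22.05 + 197.20 = 219.25 → 219
= RGB(30, 81, 219)


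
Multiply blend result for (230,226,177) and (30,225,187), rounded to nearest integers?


Multiply: C = A×B/255, rounded to nearest integer
R: 230×30/255 = 6900/255 ≈ 27.059 → 27
G: 226×225/255 = 50850/255 ≈ 199.412 → 199
B: 177×187/255 = 33099/255 ≈ 129.800 → 130
= RGB(27, 199, 130)


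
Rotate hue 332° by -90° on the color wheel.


New hue = (H + rotation) mod 360
New hue = (332 -90) mod 360
= 242 mod 360
= 242°


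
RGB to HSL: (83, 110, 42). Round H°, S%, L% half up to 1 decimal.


Normalize: R'=83/255≈0.3255, G'=110/255≈0.4314, B'=42/255≈0.1647
Max=110/255, Min=42/255, Δ=Max-Min=68/255
L = (Max+Min)/2 = (110+42)/510 = 152/510 = 0.29803… → L = 29.8%
L ≤ 0.5 → S = Δ/(Max+Min) = 68/(110+42) = 68/152 = 0.44736… → S = 44.7%
(the 1/255 factors cancel in S and H, so raw channel differences can be used)
Max is G' → H = 60 × ((B-R)/Δ + 2) = 60 × ((42-83)/68 + 2)
  -41/68 + 2 = -0.6029… + 2 = 1.3970…
  H = 60 × 1.3970… = 83.823…° → H = 83.8°
= HSL(83.8°, 44.7%, 29.8%)


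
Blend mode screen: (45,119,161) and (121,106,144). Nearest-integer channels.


Screen: C = 255 - (255-A)×(255-B)/255, rounded to nearest integer
R: 255 - (255-45)×(255-121)/255 = 255 - 28140/255 ≈ 255 - 110.353 = 144.647 → 145
G: 255 - (255-119)×(255-106)/255 = 255 - 20264/255 ≈ 255 - 79.467 = 175.533 → 176
B: 255 - (255-161)×(255-144)/255 = 255 - 10434/255 ≈ 255 - 40.918 = 214.082 → 214
= RGB(145, 176, 214)


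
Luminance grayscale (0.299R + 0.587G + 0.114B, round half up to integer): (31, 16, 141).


Gray = 0.299×R + 0.587×G + 0.114×B
Gray = 0.299×31 + 0.587×16 + 0.114×141
Gray = 9.269 + 9.392 + 16.074
Gray = 34.735 → round half up → 35
Gray = 35


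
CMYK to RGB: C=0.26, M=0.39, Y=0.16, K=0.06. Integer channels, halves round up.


R = 255 × (1-C) × (1-K) = 255 × 0.74 × 0.94 = 177.378 → 177
G = 255 × (1-M) × (1-K) = 255 × 0.61 × 0.94 = 146.217 → 146
B = 255 × (1-Y) × (1-K) = 255 × 0.84 × 0.94 = 201.348 → 201
= RGB(177, 146, 201)


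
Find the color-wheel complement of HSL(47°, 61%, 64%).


Complement = opposite side of color wheel = hue + 180°
H' = (47 + 180) mod 360 = 227°
S and L unchanged.
= HSL(227°, 61%, 64%)


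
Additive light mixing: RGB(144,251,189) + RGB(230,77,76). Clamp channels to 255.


Additive: each channel = min(255, C₁+C₂)
R: 144+230 = 374 → 255
G: 251+77 = 328 → 255
B: 189+76 = 265 → 255
= RGB(255, 255, 255)


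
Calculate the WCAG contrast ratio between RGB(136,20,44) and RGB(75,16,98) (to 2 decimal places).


Linearize each sRGB channel c=v/255: c/12.92 if c ≤ 0.04045 else ((c+0.055)/1.055)^2.4
L = 0.2126×R_lin + 0.7152×G_lin + 0.0722×B_lin
Color 1 (136,20,44):
  R=136: 136/255≈0.5333 > 0.04045 → ((0.5333+0.055)/1.055)^2.4 ≈ 0.24620
  G=20: 20/255≈0.0784 > 0.04045 → ((0.0784+0.055)/1.055)^2.4 ≈ 0.00700
  B=44: 44/255≈0.1725 > 0.04045 → ((0.1725+0.055)/1.055)^2.4 ≈ 0.02519
  L1 = 0.2126×0.24620 + 0.7152×0.00700 + 0.0722×0.02519 ≈ 0.05916
Color 2 (75,16,98):
  R=75: 75/255≈0.2941 > 0.04045 → ((0.2941+0.055)/1.055)^2.4 ≈ 0.07036
  G=16: 16/255≈0.0627 > 0.04045 → ((0.0627+0.055)/1.055)^2.4 ≈ 0.00518
  B=98: 98/255≈0.3843 > 0.04045 → ((0.3843+0.055)/1.055)^2.4 ≈ 0.12214
  L2 = 0.2126×0.07036 + 0.7152×0.00518 + 0.0722×0.12214 ≈ 0.02748
Lighter = 0.05916, Darker = 0.02748
Ratio = (L_lighter + 0.05) / (L_darker + 0.05)
Ratio = (0.05916 + 0.05) / (0.02748 + 0.05) = 0.10916 / 0.07748 ≈ 1.4089
Ratio ≈ 1.41:1


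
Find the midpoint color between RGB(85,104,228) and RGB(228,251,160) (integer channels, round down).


Midpoint: each channel = ⌊(C₁+C₂)/2⌋
R: ⌊(85+228)/2⌋ = 156
G: ⌊(104+251)/2⌋ = 177
B: ⌊(228+160)/2⌋ = 194
= RGB(156, 177, 194)


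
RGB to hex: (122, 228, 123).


R = 122 → 7A (hex)
G = 228 → E4 (hex)
B = 123 → 7B (hex)
Hex = #7AE47B


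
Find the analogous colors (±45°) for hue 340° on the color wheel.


Base hue: 340°
Left analog: (340 - 45) mod 360 = 295°
Right analog: (340 + 45) mod 360 = 25°
Analogous hues = 295° and 25°
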